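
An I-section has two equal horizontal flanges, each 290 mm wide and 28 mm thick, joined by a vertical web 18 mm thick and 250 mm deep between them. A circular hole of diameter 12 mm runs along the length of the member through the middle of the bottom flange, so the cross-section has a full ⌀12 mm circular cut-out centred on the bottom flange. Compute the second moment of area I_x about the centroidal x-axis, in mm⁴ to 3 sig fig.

I_x ≈ 3.36 × 10⁸ mm⁴

Decompose the section into non-overlapping parts with the origin at the bottom-left of its bounding rectangle.
Bottom flange: 290 × 28, A = 8 120 mm², y = 14 mm, Ī = 530 507 mm⁴.
Web: 18 × 250, A = 4 500 mm², y = 153 mm, Ī = 23 437 500 mm⁴.
Top flange: 290 × 28, A = 8 120 mm², y = 292 mm, Ī = 530 507 mm⁴.
Hole (subtracted): ⌀12, A = 113.1 mm², y = 14 mm, Ī = 1017.9 mm⁴.
Centroid: ȳ = ΣA·y / ΣA = 153.76 mm.
Transfer each piece to the centroidal x-axis using Ī + A·d² with d = y − 153.76:
  bottom flange: d = -139.76 mm → contributes +159 142 161 mm⁴
  web: d = -0.76214 mm → contributes +23 440 114 mm⁴
  top flange: d = 138.24 mm → contributes +155 701 325 mm⁴
  hole: d = -139.76 mm → contributes −2 210 200 mm⁴
Total I = 336 073 401 mm⁴.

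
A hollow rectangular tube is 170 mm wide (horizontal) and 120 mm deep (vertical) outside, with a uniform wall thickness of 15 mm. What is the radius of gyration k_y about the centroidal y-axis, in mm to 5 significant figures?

Decompose the section into non-overlapping parts with the origin at the bottom-left of its bounding rectangle.
Outer rectangle: 170 × 120, A = 20 400 mm², x = 85 mm, Ī = 49 130 000 mm⁴.
Inner void (subtracted): 140 × 90, A = 12 600 mm², x = 85 mm, Ī = 20 580 000 mm⁴.
By symmetry the centroid is at mid-width, x̄ = 85 mm.
All pieces are centred on the centroidal y-axis, so I = ΣĪ (holes subtracted) = 28 550 000 mm⁴.
Radius of gyration: k = √(I/A) = √(28 550 000 / 7 800) = 60.50005 mm.

k_y ≈ 60.500 mm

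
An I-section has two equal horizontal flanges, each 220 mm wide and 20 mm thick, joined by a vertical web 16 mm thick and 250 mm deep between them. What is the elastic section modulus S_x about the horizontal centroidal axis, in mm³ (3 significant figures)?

Decompose the section into non-overlapping parts with the origin at the bottom-left of its bounding rectangle.
Bottom flange: 220 × 20, A = 4 400 mm², y = 10 mm, Ī = 146 667 mm⁴.
Web: 16 × 250, A = 4 000 mm², y = 145 mm, Ī = 20 833 333 mm⁴.
Top flange: 220 × 20, A = 4 400 mm², y = 280 mm, Ī = 146 667 mm⁴.
By symmetry the centroid is at mid-height, ȳ = 145 mm.
Transfer each piece to the horizontal centroidal axis using Ī + A·d² with d = y − 145:
  bottom flange: d = -135 mm → contributes +80 336 667 mm⁴
  web: d = 0 mm → contributes +20 833 333 mm⁴
  top flange: d = 135 mm → contributes +80 336 667 mm⁴
Total I = 181 506 667 mm⁴.
Extreme fibre distance c = 145 mm; S = I/c = 1 251 770 mm³.

S_x ≈ 1.25 × 10⁶ mm³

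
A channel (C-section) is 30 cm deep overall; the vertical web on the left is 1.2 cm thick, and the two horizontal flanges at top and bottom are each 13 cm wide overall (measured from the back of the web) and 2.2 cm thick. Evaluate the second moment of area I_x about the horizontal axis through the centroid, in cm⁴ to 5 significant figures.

Decompose the section into non-overlapping parts with the origin at the bottom-left of its bounding rectangle.
Web: 1.2 × 30, A = 36 cm², y = 15 cm, Ī = 2 700 cm⁴.
Top flange (beyond web): 11.8 × 2.2, A = 25.96 cm², y = 28.9 cm, Ī = 10.47053 cm⁴.
Bottom flange (beyond web): 11.8 × 2.2, A = 25.96 cm², y = 1.1 cm, Ī = 10.47053 cm⁴.
By symmetry the centroid is at mid-height, ȳ = 15 cm.
Transfer each piece to the horizontal axis through the centroid using Ī + A·d² with d = y − 15:
  web: d = 0 cm → contributes +2 700 cm⁴
  top flange (beyond web): d = 13.9 cm → contributes +5026.202 cm⁴
  bottom flange (beyond web): d = -13.9 cm → contributes +5026.202 cm⁴
Total I = 12752.4 cm⁴.

I_x ≈ 1.2752 × 10⁴ cm⁴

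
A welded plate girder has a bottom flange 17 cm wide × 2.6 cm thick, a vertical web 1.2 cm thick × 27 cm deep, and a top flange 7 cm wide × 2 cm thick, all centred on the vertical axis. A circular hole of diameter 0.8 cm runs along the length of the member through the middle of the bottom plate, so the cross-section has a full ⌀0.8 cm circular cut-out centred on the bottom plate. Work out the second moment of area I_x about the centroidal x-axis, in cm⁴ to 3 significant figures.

Split into non-overlapping primitives; take the origin at the lower-left of the bounding box.
Bottom plate: 17 × 2.6, A = 44.2 cm², y = 1.3 cm, Ī = 24.899 cm⁴.
Web plate: 1.2 × 27, A = 32.4 cm², y = 16.1 cm, Ī = 1968.3 cm⁴.
Top plate: 7 × 2, A = 14 cm², y = 30.6 cm, Ī = 4.6667 cm⁴.
Hole (subtracted): ⌀0.8, A = 0.50265 cm², y = 1.3 cm, Ī = 0.020106 cm⁴.
Centroid: ȳ = ΣA·y / ΣA = 11.175 cm.
Transfer each piece to the centroidal x-axis using Ī + A·d² with d = y − 11.175:
  bottom plate: d = -9.8751 cm → contributes +4335.2 cm⁴
  web plate: d = 4.9249 cm → contributes +2754.2 cm⁴
  top plate: d = 19.425 cm → contributes +5287.2 cm⁴
  hole: d = -9.8751 cm → contributes −49.038 cm⁴
Total I = 12 328 cm⁴.

I_x ≈ 1.23 × 10⁴ cm⁴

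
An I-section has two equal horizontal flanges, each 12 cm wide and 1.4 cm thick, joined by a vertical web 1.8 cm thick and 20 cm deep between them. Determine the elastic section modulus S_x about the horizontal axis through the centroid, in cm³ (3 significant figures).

Break the section into simple shapes (no overlaps), measuring from the bottom-left corner of the bounding box.
Bottom flange: 12 × 1.4, A = 16.8 cm², y = 0.7 cm, Ī = 2.744 cm⁴.
Web: 1.8 × 20, A = 36 cm², y = 11.4 cm, Ī = 1 200 cm⁴.
Top flange: 12 × 1.4, A = 16.8 cm², y = 22.1 cm, Ī = 2.744 cm⁴.
By symmetry the centroid is at mid-height, ȳ = 11.4 cm.
Transfer each piece to the horizontal axis through the centroid using Ī + A·d² with d = y − 11.4:
  bottom flange: d = -10.7 cm → contributes +1926.2 cm⁴
  web: d = 0 cm → contributes +1 200 cm⁴
  top flange: d = 10.7 cm → contributes +1926.2 cm⁴
Total I = 5052.4 cm⁴.
Extreme fibre distance c = 11.4 cm; S = I/c = 443.19 cm³.

S_x ≈ 443 cm³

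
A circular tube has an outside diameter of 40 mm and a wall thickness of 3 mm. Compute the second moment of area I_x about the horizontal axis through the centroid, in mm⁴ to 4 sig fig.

Split into non-overlapping primitives; take the origin at the lower-left of the bounding box.
Outer circle: ⌀40, A = 1256.64 mm², y = 20 mm, Ī = 125 664 mm⁴.
Bore (subtracted): ⌀34, A = 907.92 mm², y = 20 mm, Ī = 65597.2 mm⁴.
By symmetry the centroid is at mid-height, ȳ = 20 mm.
All pieces are centred on the horizontal axis through the centroid, so I = ΣĪ (holes subtracted) = 60066.5 mm⁴.

I_x ≈ 6.007 × 10⁴ mm⁴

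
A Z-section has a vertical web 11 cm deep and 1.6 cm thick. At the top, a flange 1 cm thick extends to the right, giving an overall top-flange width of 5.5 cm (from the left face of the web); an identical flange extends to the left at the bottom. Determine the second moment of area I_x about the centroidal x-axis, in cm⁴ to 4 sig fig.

I_x ≈ 373.1 cm⁴

Decompose the section into non-overlapping parts with the origin at the bottom-left of its bounding rectangle.
Web: 1.6 × 11, A = 17.6 cm², y = 5.5 cm, Ī = 177.467 cm⁴.
Top flange (beyond web): 3.9 × 1, A = 3.9 cm², y = 10.5 cm, Ī = 0.325 cm⁴.
Bottom flange (beyond web): 3.9 × 1, A = 3.9 cm², y = 0.5 cm, Ī = 0.325 cm⁴.
Centroid: ȳ = ΣA·y / ΣA = 5.5 cm.
Transfer each piece to the centroidal x-axis using Ī + A·d² with d = y − 5.5:
  web: d = 0 cm → contributes +177.467 cm⁴
  top flange (beyond web): d = 5 cm → contributes +97.825 cm⁴
  bottom flange (beyond web): d = -5 cm → contributes +97.825 cm⁴
Total I = 373.117 cm⁴.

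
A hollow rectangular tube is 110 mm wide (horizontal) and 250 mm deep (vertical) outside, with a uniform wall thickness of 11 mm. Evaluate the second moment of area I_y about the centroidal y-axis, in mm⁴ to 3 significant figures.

I_y ≈ 1.48 × 10⁷ mm⁴

Split into non-overlapping primitives; take the origin at the lower-left of the bounding box.
Outer rectangle: 110 × 250, A = 27 500 mm², x = 55 mm, Ī = 27 729 167 mm⁴.
Inner void (subtracted): 88 × 228, A = 20 064 mm², x = 55 mm, Ī = 12 947 968 mm⁴.
By symmetry the centroid is at mid-width, x̄ = 55 mm.
All pieces are centred on the centroidal y-axis, so I = ΣĪ (holes subtracted) = 14 781 199 mm⁴.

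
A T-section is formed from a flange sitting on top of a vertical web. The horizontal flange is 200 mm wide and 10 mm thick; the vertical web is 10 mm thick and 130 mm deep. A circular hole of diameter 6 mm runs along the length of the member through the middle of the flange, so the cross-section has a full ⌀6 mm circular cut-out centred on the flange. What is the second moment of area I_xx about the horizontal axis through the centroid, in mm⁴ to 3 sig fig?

I_xx ≈ 5.69 × 10⁶ mm⁴

Break the section into simple shapes (no overlaps), measuring from the bottom-left corner of the bounding box.
Flange: 200 × 10, A = 2 000 mm², y = 135 mm, Ī = 16 667 mm⁴.
Web: 10 × 130, A = 1 300 mm², y = 65 mm, Ī = 1 830 833 mm⁴.
Hole (subtracted): ⌀6, A = 28.274 mm², y = 135 mm, Ī = 63.617 mm⁴.
Centroid: ȳ = ΣA·y / ΣA = 107.19 mm.
Transfer each piece to the horizontal axis through the centroid using Ī + A·d² with d = y − 107.19:
  flange: d = 27.814 mm → contributes +1 563 911 mm⁴
  web: d = -42.186 mm → contributes +4 144 382 mm⁴
  hole: d = 27.814 mm → contributes −21 937 mm⁴
Total I = 5 686 356 mm⁴.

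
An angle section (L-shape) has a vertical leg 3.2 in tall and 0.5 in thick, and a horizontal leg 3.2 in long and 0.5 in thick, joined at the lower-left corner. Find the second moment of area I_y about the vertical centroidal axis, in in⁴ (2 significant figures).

Decompose the section into non-overlapping parts with the origin at the bottom-left of its bounding rectangle.
Vertical leg: 0.5 × 3.2, A = 1.6 in², x = 0.25 in, Ī = 0.03333 in⁴.
Horizontal leg (remainder): 2.7 × 0.5, A = 1.35 in², x = 1.85 in, Ī = 0.8201 in⁴.
Centroid: x̄ = ΣA·x / ΣA = 0.9822 in.
Transfer each piece to the vertical centroidal axis using Ī + A·d² with d = x − 0.9822:
  vertical leg: d = -0.7322 in → contributes +0.8911 in⁴
  horizontal leg (remainder): d = 0.8678 in → contributes +1.837 in⁴
Total I = 2.728 in⁴.

I_y ≈ 2.7 in⁴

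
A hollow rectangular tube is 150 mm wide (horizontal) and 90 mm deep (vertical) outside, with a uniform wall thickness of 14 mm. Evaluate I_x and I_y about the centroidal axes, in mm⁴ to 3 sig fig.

I_x ≈ 6.69 × 10⁶ mm⁴, I_y ≈ 1.59 × 10⁷ mm⁴

Decompose the section into non-overlapping parts with the origin at the bottom-left of its bounding rectangle.
Outer rectangle: 150 × 90, A = 13 500 mm², y = 45 mm, Ī = 9 112 500 mm⁴.
Inner void (subtracted): 122 × 62, A = 7 564 mm², y = 45 mm, Ī = 2 423 001 mm⁴.
By symmetry the centroid is at mid-height, ȳ = 45 mm.
All pieces are centred on the centroidal x-axis, so I = ΣĪ (holes subtracted) = 6 689 499 mm⁴.
Repeating about the centroidal y-axis gives I_y = 15 930 619 mm⁴.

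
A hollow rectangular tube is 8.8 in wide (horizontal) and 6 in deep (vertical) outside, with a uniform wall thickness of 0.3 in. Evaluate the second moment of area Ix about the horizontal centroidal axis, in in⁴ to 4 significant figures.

Treat the section as a set of non-overlapping primitives; coordinates are from the bounding-box lower-left.
Outer rectangle: 8.8 × 6, A = 52.8 in², y = 3 in, Ī = 158.4 in⁴.
Inner void (subtracted): 8.2 × 5.4, A = 44.28 in², y = 3 in, Ī = 107.6 in⁴.
By symmetry the centroid is at mid-height, ȳ = 3 in.
All pieces are centred on the horizontal centroidal axis, so I = ΣĪ (holes subtracted) = 50.7996 in⁴.

Ix ≈ 50.80 in⁴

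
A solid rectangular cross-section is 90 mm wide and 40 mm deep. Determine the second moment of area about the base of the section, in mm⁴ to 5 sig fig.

The section: 90 × 40, A = 3 600 mm², y = 20 mm, Ī = 480 000 mm⁴.
Transfer it to a horizontal axis along the bottom face using Ī + A·d² with d = y − 0:
  the section: d = 20 mm → contributes +1 920 000 mm⁴
Total I = 1 920 000 mm⁴.

I_base ≈ 1.9200 × 10⁶ mm⁴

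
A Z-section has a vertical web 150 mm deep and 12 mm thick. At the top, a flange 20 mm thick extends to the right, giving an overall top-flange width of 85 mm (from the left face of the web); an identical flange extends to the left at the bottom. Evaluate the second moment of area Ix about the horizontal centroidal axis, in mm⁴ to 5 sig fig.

Ix ≈ 1.5809 × 10⁷ mm⁴

Split into non-overlapping primitives; take the origin at the lower-left of the bounding box.
Web: 12 × 150, A = 1 800 mm², y = 75 mm, Ī = 3 375 000 mm⁴.
Top flange (beyond web): 73 × 20, A = 1 460 mm², y = 140 mm, Ī = 48666.67 mm⁴.
Bottom flange (beyond web): 73 × 20, A = 1 460 mm², y = 10 mm, Ī = 48666.67 mm⁴.
Centroid: ȳ = ΣA·y / ΣA = 75 mm.
Transfer each piece to the horizontal centroidal axis using Ī + A·d² with d = y − 75:
  web: d = 0 mm → contributes +3 375 000 mm⁴
  top flange (beyond web): d = 65 mm → contributes +6 217 167 mm⁴
  bottom flange (beyond web): d = -65 mm → contributes +6 217 167 mm⁴
Total I = 15 809 333 mm⁴.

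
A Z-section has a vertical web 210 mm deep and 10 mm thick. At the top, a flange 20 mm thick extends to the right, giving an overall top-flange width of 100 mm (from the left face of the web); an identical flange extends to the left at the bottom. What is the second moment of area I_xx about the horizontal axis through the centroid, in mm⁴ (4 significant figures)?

Split into non-overlapping primitives; take the origin at the lower-left of the bounding box.
Web: 10 × 210, A = 2 100 mm², y = 105 mm, Ī = 7 717 500 mm⁴.
Top flange (beyond web): 90 × 20, A = 1 800 mm², y = 200 mm, Ī = 60 000 mm⁴.
Bottom flange (beyond web): 90 × 20, A = 1 800 mm², y = 10 mm, Ī = 60 000 mm⁴.
Centroid: ȳ = ΣA·y / ΣA = 105 mm.
Transfer each piece to the horizontal axis through the centroid using Ī + A·d² with d = y − 105:
  web: d = 0 mm → contributes +7 717 500 mm⁴
  top flange (beyond web): d = 95 mm → contributes +16 305 000 mm⁴
  bottom flange (beyond web): d = -95 mm → contributes +16 305 000 mm⁴
Total I = 40 327 500 mm⁴.

I_xx ≈ 4.033 × 10⁷ mm⁴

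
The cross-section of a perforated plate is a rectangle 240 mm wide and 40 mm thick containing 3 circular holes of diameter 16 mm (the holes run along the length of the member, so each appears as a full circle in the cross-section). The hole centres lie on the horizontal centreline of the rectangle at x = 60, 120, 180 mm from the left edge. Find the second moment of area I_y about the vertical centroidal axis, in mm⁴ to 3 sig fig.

Decompose the section into non-overlapping parts with the origin at the bottom-left of its bounding rectangle.
Plate: 240 × 40, A = 9 600 mm², x = 120 mm, Ī = 46 080 000 mm⁴.
Hole 1 (subtracted): ⌀16, A = 201.06 mm², x = 60 mm, Ī = 3 217 mm⁴.
Hole 2 (subtracted): ⌀16, A = 201.06 mm², x = 120 mm, Ī = 3 217 mm⁴.
Hole 3 (subtracted): ⌀16, A = 201.06 mm², x = 180 mm, Ī = 3 217 mm⁴.
By symmetry the centroid is at mid-width, x̄ = 120 mm.
Transfer each piece to the vertical centroidal axis using Ī + A·d² with d = x − 120:
  plate: d = 0 mm → contributes +46 080 000 mm⁴
  hole 1: d = -60 mm → contributes −727 040 mm⁴
  hole 2: d = 0 mm → contributes −3 217 mm⁴
  hole 3: d = 60 mm → contributes −727 040 mm⁴
Total I = 44 622 703 mm⁴.

I_y ≈ 4.46 × 10⁷ mm⁴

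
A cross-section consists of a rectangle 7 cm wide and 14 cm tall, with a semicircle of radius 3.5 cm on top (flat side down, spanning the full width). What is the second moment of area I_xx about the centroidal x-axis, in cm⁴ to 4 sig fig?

I_xx ≈ 2775 cm⁴

Split into non-overlapping primitives; take the origin at the lower-left of the bounding box.
Rectangular body: 7 × 14, A = 98 cm², y = 7 cm, Ī = 1600.67 cm⁴.
Semicircular cap: semicircle r = 3.5, A = 19.2423 cm², y = 15.4854 cm, Ī = 16.4704 cm⁴.
Centroid: ȳ = ΣA·y / ΣA = 8.39266 cm.
Transfer each piece to the centroidal x-axis using Ī + A·d² with d = y − 8.39266:
  rectangular body: d = -1.39266 cm → contributes +1790.74 cm⁴
  semicircular cap: d = 7.09278 cm → contributes +984.501 cm⁴
Total I = 2775.24 cm⁴.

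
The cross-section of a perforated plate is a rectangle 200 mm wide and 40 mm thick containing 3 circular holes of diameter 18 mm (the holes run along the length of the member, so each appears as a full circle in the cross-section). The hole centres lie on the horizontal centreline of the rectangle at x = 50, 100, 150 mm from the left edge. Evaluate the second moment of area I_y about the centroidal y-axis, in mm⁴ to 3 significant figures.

Treat the section as a set of non-overlapping primitives; coordinates are from the bounding-box lower-left.
Plate: 200 × 40, A = 8 000 mm², x = 100 mm, Ī = 26 666 667 mm⁴.
Hole 1 (subtracted): ⌀18, A = 254.47 mm², x = 50 mm, Ī = 5 153 mm⁴.
Hole 2 (subtracted): ⌀18, A = 254.47 mm², x = 100 mm, Ī = 5 153 mm⁴.
Hole 3 (subtracted): ⌀18, A = 254.47 mm², x = 150 mm, Ī = 5 153 mm⁴.
By symmetry the centroid is at mid-width, x̄ = 100 mm.
Transfer each piece to the centroidal y-axis using Ī + A·d² with d = x − 100:
  plate: d = 0 mm → contributes +26 666 667 mm⁴
  hole 1: d = -50 mm → contributes −641 326 mm⁴
  hole 2: d = 0 mm → contributes −5 153 mm⁴
  hole 3: d = 50 mm → contributes −641 326 mm⁴
Total I = 25 378 863 mm⁴.

I_y ≈ 2.54 × 10⁷ mm⁴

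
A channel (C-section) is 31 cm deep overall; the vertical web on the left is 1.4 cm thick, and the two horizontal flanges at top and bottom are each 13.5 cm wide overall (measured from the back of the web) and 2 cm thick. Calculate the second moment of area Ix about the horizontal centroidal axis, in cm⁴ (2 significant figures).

Ix ≈ 1.4 × 10⁴ cm⁴

Decompose the section into non-overlapping parts with the origin at the bottom-left of its bounding rectangle.
Web: 1.4 × 31, A = 43.4 cm², y = 15.5 cm, Ī = 3 476 cm⁴.
Top flange (beyond web): 12.1 × 2, A = 24.2 cm², y = 30 cm, Ī = 8.067 cm⁴.
Bottom flange (beyond web): 12.1 × 2, A = 24.2 cm², y = 1 cm, Ī = 8.067 cm⁴.
By symmetry the centroid is at mid-height, ȳ = 15.5 cm.
Transfer each piece to the horizontal centroidal axis using Ī + A·d² with d = y − 15.5:
  web: d = 0 cm → contributes +3 476 cm⁴
  top flange (beyond web): d = 14.5 cm → contributes +5 096 cm⁴
  bottom flange (beyond web): d = -14.5 cm → contributes +5 096 cm⁴
Total I = 13 668 cm⁴.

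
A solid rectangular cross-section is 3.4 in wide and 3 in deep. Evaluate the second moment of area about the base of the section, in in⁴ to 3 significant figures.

The section: 3.4 × 3, A = 10.2 in², y = 1.5 in, Ī = 7.65 in⁴.
Transfer it to a horizontal axis along the bottom face using Ī + A·d² with d = y − 0:
  the section: d = 1.5 in → contributes +30.6 in⁴
Total I = 30.6 in⁴.

I_base ≈ 30.6 in⁴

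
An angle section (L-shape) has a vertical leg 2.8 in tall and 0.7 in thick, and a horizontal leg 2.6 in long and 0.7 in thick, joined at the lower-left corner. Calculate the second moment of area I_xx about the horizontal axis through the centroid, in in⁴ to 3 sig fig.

Split into non-overlapping primitives; take the origin at the lower-left of the bounding box.
Vertical leg: 0.7 × 2.8, A = 1.96 in², y = 1.4 in, Ī = 1.2805 in⁴.
Horizontal leg (remainder): 1.9 × 0.7, A = 1.33 in², y = 0.35 in, Ī = 0.054308 in⁴.
Centroid: ȳ = ΣA·y / ΣA = 0.97553 in.
Transfer each piece to the horizontal axis through the centroid using Ī + A·d² with d = y − 0.97553:
  vertical leg: d = 0.42447 in → contributes +1.6337 in⁴
  horizontal leg (remainder): d = -0.62553 in → contributes +0.57472 in⁴
Total I = 2.2084 in⁴.

I_xx ≈ 2.21 in⁴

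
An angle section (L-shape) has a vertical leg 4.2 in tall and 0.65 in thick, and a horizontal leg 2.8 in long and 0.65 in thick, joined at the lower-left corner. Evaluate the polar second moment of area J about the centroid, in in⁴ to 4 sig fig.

Break the section into simple shapes (no overlaps), measuring from the bottom-left corner of the bounding box.
Vertical leg: 0.65 × 4.2, A = 2.73 in², y = 2.1 in, Ī = 4.0131 in⁴.
Horizontal leg (remainder): 2.15 × 0.65, A = 1.3975 in², y = 0.325 in, Ī = 0.0492036 in⁴.
Centroid: ȳ = ΣA·y / ΣA = 1.49902 in.
Transfer each piece to the centroidal x-axis using Ī + A·d² with d = y − 1.49902:
  vertical leg: d = 0.600984 in → contributes +4.99913 in⁴
  horizontal leg (remainder): d = -1.17402 in → contributes +1.9754 in⁴
Total I = 6.97452 in⁴.
For the y-axis: x̄ = 0.799016 in.
Repeating about the centroidal y-axis gives I_y = 2.44614 in⁴.
Polar second moment: J = I_x + I_y = 9.42066 in⁴.

J ≈ 9.421 in⁴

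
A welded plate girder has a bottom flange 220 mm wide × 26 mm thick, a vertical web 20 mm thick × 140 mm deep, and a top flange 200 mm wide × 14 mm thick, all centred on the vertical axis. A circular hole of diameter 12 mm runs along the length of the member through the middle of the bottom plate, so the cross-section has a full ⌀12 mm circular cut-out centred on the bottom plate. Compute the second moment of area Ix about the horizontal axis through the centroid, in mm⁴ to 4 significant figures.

Ix ≈ 5.460 × 10⁷ mm⁴

Decompose the section into non-overlapping parts with the origin at the bottom-left of its bounding rectangle.
Bottom plate: 220 × 26, A = 5 720 mm², y = 13 mm, Ī = 322 227 mm⁴.
Web plate: 20 × 140, A = 2 800 mm², y = 96 mm, Ī = 4 573 333 mm⁴.
Top plate: 200 × 14, A = 2 800 mm², y = 173 mm, Ī = 45733.3 mm⁴.
Hole (subtracted): ⌀12, A = 113.097 mm², y = 13 mm, Ī = 1017.88 mm⁴.
Centroid: ȳ = ΣA·y / ΣA = 73.7126 mm.
Transfer each piece to the horizontal axis through the centroid using Ī + A·d² with d = y − 73.7126:
  bottom plate: d = -60.7126 mm → contributes +21 406 248 mm⁴
  web plate: d = 22.2874 mm → contributes +5 964 175 mm⁴
  top plate: d = 99.2874 mm → contributes +27 648 109 mm⁴
  hole: d = -60.7126 mm → contributes −417 897 mm⁴
Total I = 54 600 634 mm⁴.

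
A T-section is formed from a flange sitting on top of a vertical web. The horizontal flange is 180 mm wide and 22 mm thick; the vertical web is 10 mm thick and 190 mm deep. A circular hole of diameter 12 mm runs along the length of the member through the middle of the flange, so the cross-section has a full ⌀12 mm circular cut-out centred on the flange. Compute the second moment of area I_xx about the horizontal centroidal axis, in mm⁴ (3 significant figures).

Decompose the section into non-overlapping parts with the origin at the bottom-left of its bounding rectangle.
Flange: 180 × 22, A = 3 960 mm², y = 201 mm, Ī = 159 720 mm⁴.
Web: 10 × 190, A = 1 900 mm², y = 95 mm, Ī = 5 715 833 mm⁴.
Hole (subtracted): ⌀12, A = 113.1 mm², y = 201 mm, Ī = 1017.9 mm⁴.
Centroid: ȳ = ΣA·y / ΣA = 165.96 mm.
Transfer each piece to the horizontal centroidal axis using Ī + A·d² with d = y − 165.96:
  flange: d = 35.045 mm → contributes +5 023 192 mm⁴
  web: d = -70.955 mm → contributes +15 281 606 mm⁴
  hole: d = 35.045 mm → contributes −139 918 mm⁴
Total I = 20 164 880 mm⁴.

I_xx ≈ 2.02 × 10⁷ mm⁴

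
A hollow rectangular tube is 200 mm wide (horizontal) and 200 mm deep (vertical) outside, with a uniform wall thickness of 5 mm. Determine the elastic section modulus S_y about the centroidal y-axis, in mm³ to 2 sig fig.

S_y ≈ 2.5 × 10⁵ mm³

Break the section into simple shapes (no overlaps), measuring from the bottom-left corner of the bounding box.
Outer rectangle: 200 × 200, A = 40 000 mm², x = 100 mm, Ī = 133 333 333 mm⁴.
Inner void (subtracted): 190 × 190, A = 36 100 mm², x = 100 mm, Ī = 108 600 833 mm⁴.
By symmetry the centroid is at mid-width, x̄ = 100 mm.
All pieces are centred on the centroidal y-axis, so I = ΣĪ (holes subtracted) = 24 732 500 mm⁴.
Extreme fibre distance c = 100 mm; S = I/c = 247 325 mm³.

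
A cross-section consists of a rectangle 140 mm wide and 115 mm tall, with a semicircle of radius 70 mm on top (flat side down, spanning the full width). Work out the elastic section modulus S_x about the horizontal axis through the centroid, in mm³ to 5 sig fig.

S_x ≈ 6.0410 × 10⁵ mm³

Split into non-overlapping primitives; take the origin at the lower-left of the bounding box.
Rectangular body: 140 × 115, A = 16 100 mm², y = 57.5 mm, Ī = 17 743 542 mm⁴.
Semicircular cap: semicircle r = 70, A = 7696.902 mm², y = 144.7089 mm, Ī = 2 635 265 mm⁴.
Centroid: ȳ = ΣA·y / ΣA = 85.70697 mm.
Transfer each piece to the horizontal axis through the centroid using Ī + A·d² with d = y − 85.70697:
  rectangular body: d = -28.20697 mm → contributes +30 553 237 mm⁴
  semicircular cap: d = 59.00195 mm → contributes +29 429 953 mm⁴
Total I = 59 983 190 mm⁴.
Extreme fibre distance c = 99.29303 mm; S = I/c = 604102.7 mm³.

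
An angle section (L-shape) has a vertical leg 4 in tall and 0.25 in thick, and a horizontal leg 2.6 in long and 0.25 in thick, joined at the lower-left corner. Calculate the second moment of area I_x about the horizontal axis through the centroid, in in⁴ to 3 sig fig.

I_x ≈ 2.64 in⁴

Decompose the section into non-overlapping parts with the origin at the bottom-left of its bounding rectangle.
Vertical leg: 0.25 × 4, A = 1 in², y = 2 in, Ī = 1.3333 in⁴.
Horizontal leg (remainder): 2.35 × 0.25, A = 0.5875 in², y = 0.125 in, Ī = 0.0030599 in⁴.
Centroid: ȳ = ΣA·y / ΣA = 1.3061 in.
Transfer each piece to the horizontal axis through the centroid using Ī + A·d² with d = y − 1.3061:
  vertical leg: d = 0.6939 in → contributes +1.8148 in⁴
  horizontal leg (remainder): d = -1.1811 in → contributes +0.82262 in⁴
Total I = 2.6375 in⁴.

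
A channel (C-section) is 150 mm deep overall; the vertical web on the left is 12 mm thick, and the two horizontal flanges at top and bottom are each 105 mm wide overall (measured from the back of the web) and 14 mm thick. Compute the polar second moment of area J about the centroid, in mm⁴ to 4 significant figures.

J ≈ 2.029 × 10⁷ mm⁴

Decompose the section into non-overlapping parts with the origin at the bottom-left of its bounding rectangle.
Web: 12 × 150, A = 1 800 mm², y = 75 mm, Ī = 3 375 000 mm⁴.
Top flange (beyond web): 93 × 14, A = 1 302 mm², y = 143 mm, Ī = 21 266 mm⁴.
Bottom flange (beyond web): 93 × 14, A = 1 302 mm², y = 7 mm, Ī = 21 266 mm⁴.
By symmetry the centroid is at mid-height, ȳ = 75 mm.
Transfer each piece to the centroidal x-axis using Ī + A·d² with d = y − 75:
  web: d = 0 mm → contributes +3 375 000 mm⁴
  top flange (beyond web): d = 68 mm → contributes +6 041 714 mm⁴
  bottom flange (beyond web): d = -68 mm → contributes +6 041 714 mm⁴
Total I = 15 458 428 mm⁴.
For the y-axis: x̄ = 37.0422 mm.
Repeating about the centroidal y-axis gives I_y = 4 831 924 mm⁴.
Polar second moment: J = I_x + I_y = 20 290 352 mm⁴.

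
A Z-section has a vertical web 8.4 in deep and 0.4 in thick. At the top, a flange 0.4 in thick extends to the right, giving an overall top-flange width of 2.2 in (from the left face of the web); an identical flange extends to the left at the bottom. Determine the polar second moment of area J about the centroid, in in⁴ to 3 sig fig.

J ≈ 45.0 in⁴

Split into non-overlapping primitives; take the origin at the lower-left of the bounding box.
Web: 0.4 × 8.4, A = 3.36 in², y = 4.2 in, Ī = 19.757 in⁴.
Top flange (beyond web): 1.8 × 0.4, A = 0.72 in², y = 8.2 in, Ī = 0.0096 in⁴.
Bottom flange (beyond web): 1.8 × 0.4, A = 0.72 in², y = 0.2 in, Ī = 0.0096 in⁴.
Centroid: ȳ = ΣA·y / ΣA = 4.2 in.
Transfer each piece to the centroidal x-axis using Ī + A·d² with d = y − 4.2:
  web: d = 0 in → contributes +19.757 in⁴
  top flange (beyond web): d = 4 in → contributes +11.53 in⁴
  bottom flange (beyond web): d = -4 in → contributes +11.53 in⁴
Total I = 42.816 in⁴.
For the y-axis: x̄ = 2 in.
Repeating about the centroidal y-axis gives I_y = 2.176 in⁴.
Polar second moment: J = I_x + I_y = 44.992 in⁴.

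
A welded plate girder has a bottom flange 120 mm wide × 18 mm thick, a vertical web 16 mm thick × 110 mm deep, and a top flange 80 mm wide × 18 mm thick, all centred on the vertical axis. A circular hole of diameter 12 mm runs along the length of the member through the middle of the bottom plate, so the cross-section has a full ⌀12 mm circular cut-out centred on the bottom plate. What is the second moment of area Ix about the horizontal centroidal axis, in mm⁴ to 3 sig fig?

Split into non-overlapping primitives; take the origin at the lower-left of the bounding box.
Bottom plate: 120 × 18, A = 2 160 mm², y = 9 mm, Ī = 58 320 mm⁴.
Web plate: 16 × 110, A = 1 760 mm², y = 73 mm, Ī = 1 774 667 mm⁴.
Top plate: 80 × 18, A = 1 440 mm², y = 137 mm, Ī = 38 880 mm⁴.
Hole (subtracted): ⌀12, A = 113.1 mm², y = 9 mm, Ī = 1017.9 mm⁴.
Centroid: ȳ = ΣA·y / ΣA = 65.597 mm.
Transfer each piece to the horizontal centroidal axis using Ī + A·d² with d = y − 65.597:
  bottom plate: d = -56.597 mm → contributes +6 977 325 mm⁴
  web plate: d = 7.4028 mm → contributes +1 871 117 mm⁴
  top plate: d = 71.403 mm → contributes +7 380 518 mm⁴
  hole: d = -56.597 mm → contributes −363 296 mm⁴
Total I = 15 865 664 mm⁴.

Ix ≈ 1.59 × 10⁷ mm⁴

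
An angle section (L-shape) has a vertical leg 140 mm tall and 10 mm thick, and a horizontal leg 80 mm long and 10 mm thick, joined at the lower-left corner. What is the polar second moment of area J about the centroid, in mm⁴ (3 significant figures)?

J ≈ 5.31 × 10⁶ mm⁴

Break the section into simple shapes (no overlaps), measuring from the bottom-left corner of the bounding box.
Vertical leg: 10 × 140, A = 1 400 mm², y = 70 mm, Ī = 2 286 667 mm⁴.
Horizontal leg (remainder): 70 × 10, A = 700 mm², y = 5 mm, Ī = 5833.3 mm⁴.
Centroid: ȳ = ΣA·y / ΣA = 48.333 mm.
Transfer each piece to the centroidal x-axis using Ī + A·d² with d = y − 48.333:
  vertical leg: d = 21.667 mm → contributes +2 943 889 mm⁴
  horizontal leg (remainder): d = -43.333 mm → contributes +1 320 278 mm⁴
Total I = 4 264 167 mm⁴.
For the y-axis: x̄ = 18.333 mm.
Repeating about the centroidal y-axis gives I_y = 1 044 167 mm⁴.
Polar second moment: J = I_x + I_y = 5 308 333 mm⁴.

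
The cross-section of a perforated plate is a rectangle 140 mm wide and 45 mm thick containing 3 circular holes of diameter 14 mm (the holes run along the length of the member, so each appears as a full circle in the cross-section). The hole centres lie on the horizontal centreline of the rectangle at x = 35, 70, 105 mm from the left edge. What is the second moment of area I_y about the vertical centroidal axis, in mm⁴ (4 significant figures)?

I_y ≈ 9.907 × 10⁶ mm⁴

Break the section into simple shapes (no overlaps), measuring from the bottom-left corner of the bounding box.
Plate: 140 × 45, A = 6 300 mm², x = 70 mm, Ī = 10 290 000 mm⁴.
Hole 1 (subtracted): ⌀14, A = 153.938 mm², x = 35 mm, Ī = 1885.74 mm⁴.
Hole 2 (subtracted): ⌀14, A = 153.938 mm², x = 70 mm, Ī = 1885.74 mm⁴.
Hole 3 (subtracted): ⌀14, A = 153.938 mm², x = 105 mm, Ī = 1885.74 mm⁴.
By symmetry the centroid is at mid-width, x̄ = 70 mm.
Transfer each piece to the vertical centroidal axis using Ī + A·d² with d = x − 70:
  plate: d = 0 mm → contributes +10 290 000 mm⁴
  hole 1: d = -35 mm → contributes −190 460 mm⁴
  hole 2: d = 0 mm → contributes −1885.74 mm⁴
  hole 3: d = 35 mm → contributes −190 460 mm⁴
Total I = 9 907 195 mm⁴.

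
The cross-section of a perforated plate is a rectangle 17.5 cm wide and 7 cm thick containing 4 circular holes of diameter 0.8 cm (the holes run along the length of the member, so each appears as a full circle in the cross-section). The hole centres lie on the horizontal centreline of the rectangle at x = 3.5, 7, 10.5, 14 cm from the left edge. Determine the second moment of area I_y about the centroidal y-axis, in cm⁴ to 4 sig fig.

Treat the section as a set of non-overlapping primitives; coordinates are from the bounding-box lower-left.
Plate: 17.5 × 7, A = 122.5 cm², x = 8.75 cm, Ī = 3126.3 cm⁴.
Hole 1 (subtracted): ⌀0.8, A = 0.502655 cm², x = 3.5 cm, Ī = 0.0201062 cm⁴.
Hole 2 (subtracted): ⌀0.8, A = 0.502655 cm², x = 7 cm, Ī = 0.0201062 cm⁴.
Hole 3 (subtracted): ⌀0.8, A = 0.502655 cm², x = 10.5 cm, Ī = 0.0201062 cm⁴.
Hole 4 (subtracted): ⌀0.8, A = 0.502655 cm², x = 14 cm, Ī = 0.0201062 cm⁴.
By symmetry the centroid is at mid-width, x̄ = 8.75 cm.
Transfer each piece to the centroidal y-axis using Ī + A·d² with d = x − 8.75:
  plate: d = 0 cm → contributes +3126.3 cm⁴
  hole 1: d = -5.25 cm → contributes −13.8745 cm⁴
  hole 2: d = -1.75 cm → contributes −1.55949 cm⁴
  hole 3: d = 1.75 cm → contributes −1.55949 cm⁴
  hole 4: d = 5.25 cm → contributes −13.8745 cm⁴
Total I = 3095.43 cm⁴.

I_y ≈ 3095 cm⁴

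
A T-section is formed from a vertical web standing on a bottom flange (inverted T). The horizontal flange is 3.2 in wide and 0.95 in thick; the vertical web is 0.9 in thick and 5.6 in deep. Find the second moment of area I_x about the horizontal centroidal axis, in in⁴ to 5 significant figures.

I_x ≈ 33.738 in⁴

Treat the section as a set of non-overlapping primitives; coordinates are from the bounding-box lower-left.
Flange: 3.2 × 0.95, A = 3.04 in², y = 0.475 in, Ī = 0.2286333 in⁴.
Web: 0.9 × 5.6, A = 5.04 in², y = 3.75 in, Ī = 13.1712 in⁴.
Centroid: ȳ = ΣA·y / ΣA = 2.517822 in.
Transfer each piece to the horizontal centroidal axis using Ī + A·d² with d = y − 2.517822:
  flange: d = -2.042822 in → contributes +12.91492 in⁴
  web: d = 1.232178 in → contributes +20.82325 in⁴
Total I = 33.73817 in⁴.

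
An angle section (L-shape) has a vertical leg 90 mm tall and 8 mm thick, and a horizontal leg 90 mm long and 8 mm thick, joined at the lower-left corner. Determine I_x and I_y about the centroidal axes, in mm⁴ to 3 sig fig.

I_x ≈ 1.07 × 10⁶ mm⁴, I_y ≈ 1.07 × 10⁶ mm⁴

Break the section into simple shapes (no overlaps), measuring from the bottom-left corner of the bounding box.
Vertical leg: 8 × 90, A = 720 mm², y = 45 mm, Ī = 486 000 mm⁴.
Horizontal leg (remainder): 82 × 8, A = 656 mm², y = 4 mm, Ī = 3498.7 mm⁴.
Centroid: ȳ = ΣA·y / ΣA = 25.453 mm.
Transfer each piece to the centroidal x-axis using Ī + A·d² with d = y − 25.453:
  vertical leg: d = 19.547 mm → contributes +761 088 mm⁴
  horizontal leg (remainder): d = -21.453 mm → contributes +305 424 mm⁴
Total I = 1 066 512 mm⁴.
For the y-axis: x̄ = 25.453 mm.
Repeating about the centroidal y-axis gives I_y = 1 066 512 mm⁴.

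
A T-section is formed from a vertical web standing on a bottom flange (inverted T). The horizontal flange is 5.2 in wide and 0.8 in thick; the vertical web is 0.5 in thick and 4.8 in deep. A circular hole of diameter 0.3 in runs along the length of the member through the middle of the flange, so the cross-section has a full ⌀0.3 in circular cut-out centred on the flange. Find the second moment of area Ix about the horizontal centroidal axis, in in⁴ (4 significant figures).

Treat the section as a set of non-overlapping primitives; coordinates are from the bounding-box lower-left.
Flange: 5.2 × 0.8, A = 4.16 in², y = 0.4 in, Ī = 0.221867 in⁴.
Web: 0.5 × 4.8, A = 2.4 in², y = 3.2 in, Ī = 4.608 in⁴.
Hole (subtracted): ⌀0.3, A = 0.0706858 in², y = 0.4 in, Ī = 0.000397608 in⁴.
Centroid: ȳ = ΣA·y / ΣA = 1.43555 in.
Transfer each piece to the horizontal centroidal axis using Ī + A·d² with d = y − 1.43555:
  flange: d = -1.03555 in → contributes +4.68289 in⁴
  web: d = 1.76445 in → contributes +12.0799 in⁴
  hole: d = -1.03555 in → contributes −0.0761983 in⁴
Total I = 16.6866 in⁴.

Ix ≈ 16.69 in⁴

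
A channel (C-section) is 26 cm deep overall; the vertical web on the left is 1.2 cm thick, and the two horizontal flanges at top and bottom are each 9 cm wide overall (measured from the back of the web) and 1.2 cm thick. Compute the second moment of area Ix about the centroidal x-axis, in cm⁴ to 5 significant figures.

Ix ≈ 4638.2 cm⁴

Treat the section as a set of non-overlapping primitives; coordinates are from the bounding-box lower-left.
Web: 1.2 × 26, A = 31.2 cm², y = 13 cm, Ī = 1757.6 cm⁴.
Top flange (beyond web): 7.8 × 1.2, A = 9.36 cm², y = 25.4 cm, Ī = 1.1232 cm⁴.
Bottom flange (beyond web): 7.8 × 1.2, A = 9.36 cm², y = 0.6 cm, Ī = 1.1232 cm⁴.
By symmetry the centroid is at mid-height, ȳ = 13 cm.
Transfer each piece to the centroidal x-axis using Ī + A·d² with d = y − 13:
  web: d = 0 cm → contributes +1757.6 cm⁴
  top flange (beyond web): d = 12.4 cm → contributes +1440.317 cm⁴
  bottom flange (beyond web): d = -12.4 cm → contributes +1440.317 cm⁴
Total I = 4638.234 cm⁴.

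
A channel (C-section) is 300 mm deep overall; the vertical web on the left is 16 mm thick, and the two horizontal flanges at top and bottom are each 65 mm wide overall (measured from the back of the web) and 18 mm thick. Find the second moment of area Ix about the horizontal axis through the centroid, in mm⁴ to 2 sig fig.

Ix ≈ 7.1 × 10⁷ mm⁴

Decompose the section into non-overlapping parts with the origin at the bottom-left of its bounding rectangle.
Web: 16 × 300, A = 4 800 mm², y = 150 mm, Ī = 36 000 000 mm⁴.
Top flange (beyond web): 49 × 18, A = 882 mm², y = 291 mm, Ī = 23 814 mm⁴.
Bottom flange (beyond web): 49 × 18, A = 882 mm², y = 9 mm, Ī = 23 814 mm⁴.
By symmetry the centroid is at mid-height, ȳ = 150 mm.
Transfer each piece to the horizontal axis through the centroid using Ī + A·d² with d = y − 150:
  web: d = 0 mm → contributes +36 000 000 mm⁴
  top flange (beyond web): d = 141 mm → contributes +17 558 856 mm⁴
  bottom flange (beyond web): d = -141 mm → contributes +17 558 856 mm⁴
Total I = 71 117 712 mm⁴.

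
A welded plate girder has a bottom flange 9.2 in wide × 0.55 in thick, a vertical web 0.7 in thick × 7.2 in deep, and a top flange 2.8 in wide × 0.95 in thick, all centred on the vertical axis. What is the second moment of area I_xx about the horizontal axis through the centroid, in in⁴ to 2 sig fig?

I_xx ≈ 140 in⁴

Decompose the section into non-overlapping parts with the origin at the bottom-left of its bounding rectangle.
Bottom plate: 9.2 × 0.55, A = 5.06 in², y = 0.275 in, Ī = 0.1276 in⁴.
Web plate: 0.7 × 7.2, A = 5.04 in², y = 4.15 in, Ī = 21.77 in⁴.
Top plate: 2.8 × 0.95, A = 2.66 in², y = 8.225 in, Ī = 0.2001 in⁴.
Centroid: ȳ = ΣA·y / ΣA = 3.463 in.
Transfer each piece to the horizontal axis through the centroid using Ī + A·d² with d = y − 3.463:
  bottom plate: d = -3.188 in → contributes +51.55 in⁴
  web plate: d = 0.6871 in → contributes +24.15 in⁴
  top plate: d = 4.762 in → contributes +60.52 in⁴
Total I = 136.2 in⁴.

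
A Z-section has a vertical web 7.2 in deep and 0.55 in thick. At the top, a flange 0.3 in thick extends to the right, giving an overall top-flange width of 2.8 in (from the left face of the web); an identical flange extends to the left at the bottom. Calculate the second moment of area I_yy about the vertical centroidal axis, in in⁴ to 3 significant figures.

Treat the section as a set of non-overlapping primitives; coordinates are from the bounding-box lower-left.
Web: 0.55 × 7.2, A = 3.96 in², x = 2.525 in, Ī = 0.099825 in⁴.
Top flange (beyond web): 2.25 × 0.3, A = 0.675 in², x = 3.925 in, Ī = 0.28477 in⁴.
Bottom flange (beyond web): 2.25 × 0.3, A = 0.675 in², x = 1.125 in, Ī = 0.28477 in⁴.
Centroid: x̄ = ΣA·x / ΣA = 2.525 in.
Transfer each piece to the vertical centroidal axis using Ī + A·d² with d = x − 2.525:
  web: d = 0 in → contributes +0.099825 in⁴
  top flange (beyond web): d = 1.4 in → contributes +1.6078 in⁴
  bottom flange (beyond web): d = -1.4 in → contributes +1.6078 in⁴
Total I = 3.3154 in⁴.

I_yy ≈ 3.32 in⁴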